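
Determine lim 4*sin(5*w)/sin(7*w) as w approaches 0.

20/7

Substitution gives 0/0.
Divide numerator and denominator by w: sin(5w)/w → 5 and sin(7w)/w → 7, so the limit is 4·5/7 = 20/7.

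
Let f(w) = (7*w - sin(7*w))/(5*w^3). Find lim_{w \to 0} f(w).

Direct substitution gives 0/0.
Apply L'Hôpital: lim (7 - 7*cos(7*w))/(15*w^2), still 0/0.
Apply L'Hôpital: lim (49*sin(7*w))/(30*w), still 0/0.
After 3 applications of L'Hôpital's rule the quotient is (343*cos(7*w))/(30); substituting w = 0 gives 343/30.

343/30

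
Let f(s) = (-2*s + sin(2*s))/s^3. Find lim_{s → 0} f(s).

Direct substitution gives 0/0.
Apply L'Hôpital: lim (2*cos(2*s) - 2)/(3*s^2), still 0/0.
Apply L'Hôpital: lim (-4*sin(2*s))/(6*s), still 0/0.
After 3 applications of L'Hôpital's rule the quotient is (-8*cos(2*s))/(6); substituting s = 0 gives -4/3.

-4/3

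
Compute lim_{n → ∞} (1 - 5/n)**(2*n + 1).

e^(-10)

The base → 1 and the exponent → ∞: a 1^∞ form.
Take logarithms: (2n + 1)·ln(1 - 5/n). Since ln(1+u) ~ u for small u, this behaves like (2n)·(-5/n) → -10.
So the limit is e^(-10).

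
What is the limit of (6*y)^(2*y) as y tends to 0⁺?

1

Base → 0⁺ and exponent → 0⁺: a 0^0 form.
Take logs: 2y·ln(6y). This is 0·(−∞); rewriting as ln(6y)/(1/(2y)) and applying L'Hôpital gives 0.
Hence the limit is e^0 = 1.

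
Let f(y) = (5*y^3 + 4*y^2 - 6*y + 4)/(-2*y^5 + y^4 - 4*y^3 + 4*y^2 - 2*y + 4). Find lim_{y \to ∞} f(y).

0

The denominator has degree 5 and the numerator degree 3. Dividing numerator and denominator by y^5 sends every term to 0 except the leading denominator term, so the limit is 0.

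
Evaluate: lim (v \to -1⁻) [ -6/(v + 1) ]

∞

As v → -1⁻, (v + 1) → 0⁻, so (v + 1)^1 → 0⁻ and -6/(v + 1)^1 → ∞.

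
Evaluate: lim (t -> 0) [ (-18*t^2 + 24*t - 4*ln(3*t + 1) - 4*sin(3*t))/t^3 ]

-18

Substitution gives 0/0; apply L'Hôpital's rule 3 times.
After differentiating numerator and denominator 3 times the quotient is (108*cos(3*t) - 216/(3*t + 1)^3)/(6); at t = 0 this is -18.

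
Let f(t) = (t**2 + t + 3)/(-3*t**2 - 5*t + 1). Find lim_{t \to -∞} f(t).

-1/3

Numerator and denominator both have degree 2.
Dividing every term by t^2, all lower-order terms vanish and the limit is the ratio of leading coefficients, 1/(-3) = -1/3.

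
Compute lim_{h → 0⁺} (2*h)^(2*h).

Base → 0⁺ and exponent → 0⁺: a 0^0 form.
Take logs: 2h·ln(2h). This is 0·(−∞); rewriting as ln(2h)/(1/(2h)) and applying L'Hôpital gives 0.
Hence the limit is e^0 = 1.

1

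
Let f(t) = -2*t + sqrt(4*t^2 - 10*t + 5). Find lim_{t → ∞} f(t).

-5/2

An ∞ − ∞ form. Rationalising with the conjugate, the difference becomes (-10t + 5) / (√(4*t^2 - 10*t + 5) + 2t).
For large t the denominator behaves like 2·2t, so the quotient tends to -10/4 = -5/2.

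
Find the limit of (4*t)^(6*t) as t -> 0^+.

Base → 0⁺ and exponent → 0⁺: a 0^0 form.
Take logs: 6t·ln(4t). This is 0·(−∞); rewriting as ln(4t)/(1/(6t)) and applying L'Hôpital gives 0.
Hence the limit is e^0 = 1.

1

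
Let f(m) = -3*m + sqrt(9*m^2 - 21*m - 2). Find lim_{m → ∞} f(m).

-7/2

This has the form ∞ − ∞. Multiply and divide by the conjugate √(9*m^2 - 21*m - 2) + 3m.
That gives (-21m - 2) / (√(9*m^2 - 21*m - 2) + 3m).
Divide numerator and denominator by m: the limit is -21/(2·3) = -7/2.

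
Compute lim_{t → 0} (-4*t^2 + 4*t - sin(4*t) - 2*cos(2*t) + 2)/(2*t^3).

Substitution gives 0/0; apply L'Hôpital's rule 3 times.
After differentiating numerator and denominator 3 times the quotient is (-16*sin(2*t) + 64*cos(4*t))/(12); at t = 0 this is 16/3.

16/3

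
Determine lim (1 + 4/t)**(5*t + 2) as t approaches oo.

e^(20)

Write it as [(1 + 4/t)^t]^(5) · (1 + 4/t)^(2). The bracketed term tends to e^(4) and the second factor to 1, so the limit is e^(20).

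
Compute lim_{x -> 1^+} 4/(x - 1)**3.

∞

As x → 1⁺, (x - 1) → 0⁺, so (x - 1)^3 → 0⁺ and 4/(x - 1)^3 → ∞.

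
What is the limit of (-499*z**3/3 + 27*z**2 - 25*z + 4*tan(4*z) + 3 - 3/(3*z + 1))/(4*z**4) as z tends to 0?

Substitution gives 0/0 (the numerator vanishes to order 4).
Expand each term to order z^4: the coefficient of z^4 in -3·1/(1 + 3z) is -243 and in 4·tan(4z) is 0.
Lower-order terms cancel with the polynomial part, so the numerator is (-243)·z^4 + o(z^4), and the limit is (-243)/(4) = -243/4.

-243/4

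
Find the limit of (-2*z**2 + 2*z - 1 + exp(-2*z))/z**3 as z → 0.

Direct substitution gives 0/0.
Apply L'Hôpital: lim (-4*z + 2 - 2*e^(-2*z))/(3*z^2), still 0/0.
Apply L'Hôpital: lim (-4 + 4*e^(-2*z))/(6*z), still 0/0.
After 3 applications of L'Hôpital's rule the quotient is (-8*e^(-2*z))/(6); substituting z = 0 gives -4/3.

-4/3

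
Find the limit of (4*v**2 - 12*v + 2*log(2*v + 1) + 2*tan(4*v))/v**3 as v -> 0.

Substitution gives 0/0 (the numerator vanishes to order 3).
Expand each term to order v^3: the coefficient of v^3 in 2·tan(4v) is 128/3 and in 2·ln(1 + 2v) is 16/3.
Lower-order terms cancel with the polynomial part, so the numerator is (48)·v^3 + o(v^3), and the limit is (48)/(1) = 48.

48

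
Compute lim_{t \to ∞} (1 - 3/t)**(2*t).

Write it as [(1 - 3/t)^t]^(2) · (1 - 3/t)^(0). The bracketed term tends to e^(-3) and the second factor to 1, so the limit is e^(-6).

e^(-6)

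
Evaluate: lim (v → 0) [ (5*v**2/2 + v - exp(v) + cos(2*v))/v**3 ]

Substitution gives 0/0; apply L'Hôpital's rule 3 times.
After differentiating numerator and denominator 3 times the quotient is (-e^(v) + 8*sin(2*v))/(6); at v = 0 this is -1/6.

-1/6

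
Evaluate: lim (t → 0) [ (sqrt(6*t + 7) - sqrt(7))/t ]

A 0/0 form; rationalise with √(7 + 6t) + √7. This collapses the numerator to 6t, leaving 6/(√(7 + 6t) + √7) → 6/(2√7) = 3*√(7)/7.

3*√(7)/7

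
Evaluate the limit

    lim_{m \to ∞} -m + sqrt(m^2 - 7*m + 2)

-7/2

An ∞ − ∞ form. Rationalising with the conjugate, the difference becomes (-7m + 2) / (√(m^2 - 7*m + 2) + m).
For large m the denominator behaves like 2·m, so the quotient tends to -7/2 = -7/2.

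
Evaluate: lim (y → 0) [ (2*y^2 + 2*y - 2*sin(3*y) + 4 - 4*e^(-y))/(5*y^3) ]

Substitution gives 0/0; apply L'Hôpital's rule 3 times.
After differentiating numerator and denominator 3 times the quotient is (54*cos(3*y) + 4*e^(-y))/(30); at y = 0 this is 29/15.

29/15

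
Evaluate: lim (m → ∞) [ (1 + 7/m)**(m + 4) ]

e^(7)

The base → 1 and the exponent → ∞: a 1^∞ form.
Take logarithms: (m + 4)·ln(1 + 7/m). Since ln(1+u) ~ u for small u, this behaves like (m)·(7/m) → 7.
So the limit is e^(7).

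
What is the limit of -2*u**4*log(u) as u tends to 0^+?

0

This is a 0·(−∞) form. Rewrite as -2·ln(u) / u^(−4) and apply L'Hôpital:
the derivative quotient is -2·(1/u) / (−4·u^(−5)) = (2/4)·u^4 → 0.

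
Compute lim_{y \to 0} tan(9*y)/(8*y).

9/8

Substitution gives 0/0.
Since tan(u)/u → 1 as u → 0, tan(9y)/(9y) → 1 and the limit is 9/8.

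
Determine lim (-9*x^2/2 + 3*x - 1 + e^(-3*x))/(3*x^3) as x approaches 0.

-3/2

Direct substitution gives 0/0.
Apply L'Hôpital: lim (-9*x + 3 - 3*e^(-3*x))/(9*x^2), still 0/0.
Apply L'Hôpital: lim (-9 + 9*e^(-3*x))/(18*x), still 0/0.
After 3 applications of L'Hôpital's rule the quotient is (-27*e^(-3*x))/(18); substituting x = 0 gives -3/2.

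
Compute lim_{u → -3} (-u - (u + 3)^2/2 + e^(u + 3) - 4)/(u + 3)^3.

Direct substitution gives 0/0.
Apply L'Hôpital: lim (-u + e^(u + 3) - 4)/(3*(u + 3)^2), still 0/0.
Apply L'Hôpital: lim (e^(u + 3) - 1)/(6*u + 18), still 0/0.
After 3 applications of L'Hôpital's rule the quotient is (e^(u + 3))/(6); substituting u = -3 gives 1/6.

1/6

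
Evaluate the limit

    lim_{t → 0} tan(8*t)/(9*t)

8/9

Substitution gives 0/0.
Since tan(u)/u → 1 as u → 0, tan(8t)/(8t) → 1 and the limit is 8/9.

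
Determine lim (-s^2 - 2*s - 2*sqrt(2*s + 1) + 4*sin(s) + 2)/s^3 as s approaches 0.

-5/3

Substitution gives 0/0; apply L'Hôpital's rule 3 times.
After differentiating numerator and denominator 3 times the quotient is (-4*cos(s) - 6/(2*s + 1)^(5/2))/(6); at s = 0 this is -5/3.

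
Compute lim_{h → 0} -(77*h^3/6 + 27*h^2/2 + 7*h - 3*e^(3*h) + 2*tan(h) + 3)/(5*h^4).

81/40

Substitution gives 0/0 (the numerator vanishes to order 4).
Expand each term to order h^4: the coefficient of h^4 in -3·e^(3h) is -81/8 and in 2·tan(h) is 0.
Lower-order terms cancel with the polynomial part, so the numerator is (-81/8)·h^4 + o(h^4), and the limit is (-81/8)/(-5) = 81/40.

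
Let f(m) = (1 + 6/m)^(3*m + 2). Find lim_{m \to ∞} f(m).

e^(18)

The base → 1 and the exponent → ∞: a 1^∞ form.
Take logarithms: (3m + 2)·ln(1 + 6/m). Since ln(1+u) ~ u for small u, this behaves like (3m)·(6/m) → 18.
So the limit is e^(18).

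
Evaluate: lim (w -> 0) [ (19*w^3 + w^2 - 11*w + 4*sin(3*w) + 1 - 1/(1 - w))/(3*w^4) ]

Substitution gives 0/0 (the numerator vanishes to order 4).
Expand each term to order w^4: the coefficient of w^4 in −1/(1 - w) is -1 and in 4·sin(3w) is 0.
Lower-order terms cancel with the polynomial part, so the numerator is (-1)·w^4 + o(w^4), and the limit is (-1)/(3) = -1/3.

-1/3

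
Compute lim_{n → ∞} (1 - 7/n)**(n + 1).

e^(-7)

Write it as [(1 - 7/n)^n]^(1) · (1 - 7/n)^(1). The bracketed term tends to e^(-7) and the second factor to 1, so the limit is e^(-7).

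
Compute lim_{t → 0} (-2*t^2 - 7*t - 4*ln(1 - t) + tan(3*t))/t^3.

Substitution gives 0/0; apply L'Hôpital's rule 3 times.
After differentiating numerator and denominator 3 times the quotient is (2*(27*(t - 1)^3*(3*tan(3*t)^2 + 1)/cos(3*t)^2 - 4)/(t - 1)^3)/(6); at t = 0 this is 31/3.

31/3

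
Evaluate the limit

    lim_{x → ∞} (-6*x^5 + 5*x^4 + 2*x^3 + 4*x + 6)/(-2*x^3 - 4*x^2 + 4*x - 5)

∞

The numerator has higher degree (5 > 3); the quotient behaves like (-6/(-2))·x^2 for large |x|.
As x → +∞ this diverges to ∞.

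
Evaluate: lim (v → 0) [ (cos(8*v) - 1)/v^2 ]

-32

Direct substitution gives 0/0.
Apply L'Hôpital: lim (-8*sin(8*v))/(2*v), still 0/0.
After 2 applications of L'Hôpital's rule the quotient is (-64*cos(8*v))/(2); substituting v = 0 gives -32.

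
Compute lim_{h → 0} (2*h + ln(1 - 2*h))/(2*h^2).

-1

Direct substitution gives 0/0.
Apply L'Hôpital: lim (2 - 2/(1 - 2*h))/(4*h), still 0/0.
After 2 applications of L'Hôpital's rule the quotient is (-4/(1 - 2*h)^2)/(4); substituting h = 0 gives -1.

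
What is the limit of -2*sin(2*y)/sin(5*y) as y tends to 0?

-4/5

Substitution gives 0/0.
Divide numerator and denominator by y: sin(2y)/y → 2 and sin(5y)/y → 5, so the limit is -2·2/5 = -4/5.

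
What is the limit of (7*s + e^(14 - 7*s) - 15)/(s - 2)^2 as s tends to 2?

49/2

Direct substitution gives 0/0.
Apply L'Hôpital: lim (7 - 7*e^(14 - 7*s))/(2*s - 4), still 0/0.
After 2 applications of L'Hôpital's rule the quotient is (49*e^(14 - 7*s))/(2); substituting s = 2 gives 49/2.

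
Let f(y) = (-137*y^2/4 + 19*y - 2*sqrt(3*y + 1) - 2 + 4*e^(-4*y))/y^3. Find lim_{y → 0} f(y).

-1105/24

Substitution gives 0/0; apply L'Hôpital's rule 3 times.
After differentiating numerator and denominator 3 times the quotient is (-256*e^(-4*y) - 81/(4*(3*y + 1)^(5/2)))/(6); at y = 0 this is -1105/24.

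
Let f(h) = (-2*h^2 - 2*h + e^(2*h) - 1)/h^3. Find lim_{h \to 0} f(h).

Direct substitution gives 0/0.
Apply L'Hôpital: lim (-4*h + 2*e^(2*h) - 2)/(3*h^2), still 0/0.
Apply L'Hôpital: lim (4*e^(2*h) - 4)/(6*h), still 0/0.
After 3 applications of L'Hôpital's rule the quotient is (8*e^(2*h))/(6); substituting h = 0 gives 4/3.

4/3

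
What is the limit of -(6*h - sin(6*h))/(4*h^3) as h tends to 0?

Direct substitution gives 0/0.
Apply L'Hôpital: lim (6 - 6*cos(6*h))/(-12*h^2), still 0/0.
Apply L'Hôpital: lim (36*sin(6*h))/(-24*h), still 0/0.
After 3 applications of L'Hôpital's rule the quotient is (216*cos(6*h))/(-24); substituting h = 0 gives -9.

-9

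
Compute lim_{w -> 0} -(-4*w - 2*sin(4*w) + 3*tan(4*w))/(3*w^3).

-256/9

Substitution gives 0/0 (the numerator vanishes to order 3).
Expand each term to order w^3: the coefficient of w^3 in -2·sin(4w) is 64/3 and in 3·tan(4w) is 64.
Lower-order terms cancel with the polynomial part, so the numerator is (256/3)·w^3 + o(w^3), and the limit is (256/3)/(-3) = -256/9.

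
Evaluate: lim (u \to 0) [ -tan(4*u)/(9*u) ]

-4/9

Substitution gives 0/0.
Since tan(θ)/θ → 1 as θ → 0, tan(4u)/(4u) → 1 and the limit is 4/(-9) = -4/9.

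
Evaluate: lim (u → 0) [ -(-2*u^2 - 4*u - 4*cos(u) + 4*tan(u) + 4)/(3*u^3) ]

Substitution gives 0/0 (the numerator vanishes to order 3).
Expand each term to order u^3: the coefficient of u^3 in -4·cos(u) is 0 and in 4·tan(u) is 4/3.
Lower-order terms cancel with the polynomial part, so the numerator is (4/3)·u^3 + o(u^3), and the limit is (4/3)/(-3) = -4/9.

-4/9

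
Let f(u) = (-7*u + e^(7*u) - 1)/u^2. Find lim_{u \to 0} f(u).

Direct substitution gives 0/0.
Apply L'Hôpital: lim (7*e^(7*u) - 7)/(2*u), still 0/0.
After 2 applications of L'Hôpital's rule the quotient is (49*e^(7*u))/(2); substituting u = 0 gives 49/2.

49/2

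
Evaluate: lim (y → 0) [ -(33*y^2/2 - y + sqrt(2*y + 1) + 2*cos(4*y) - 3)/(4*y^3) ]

Substitution gives 0/0; apply L'Hôpital's rule 3 times.
After differentiating numerator and denominator 3 times the quotient is (128*sin(4*y) + 3/(2*y + 1)^(5/2))/(-24); at y = 0 this is -1/8.

-1/8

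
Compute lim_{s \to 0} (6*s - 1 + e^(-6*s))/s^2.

18

Direct substitution gives 0/0.
Apply L'Hôpital: lim (6 - 6*e^(-6*s))/(2*s), still 0/0.
After 2 applications of L'Hôpital's rule the quotient is (36*e^(-6*s))/(2); substituting s = 0 gives 18.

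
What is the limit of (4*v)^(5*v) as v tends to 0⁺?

1

Base → 0⁺ and exponent → 0⁺: a 0^0 form.
Take logs: 5v·ln(4v). This is 0·(−∞); rewriting as ln(4v)/(1/(5v)) and applying L'Hôpital gives 0.
Hence the limit is e^0 = 1.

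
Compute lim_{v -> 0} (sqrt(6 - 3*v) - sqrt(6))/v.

-√(6)/4

Substitution gives 0/0. Multiply numerator and denominator by the conjugate √(6 - 3v) + √6.
The numerator becomes (6 - 3v) − 6 = -3v, so the expression simplifies to -3/(√(6 - 3v) + √6).
Letting v → 0 gives -3/(2√6) = -√(6)/4.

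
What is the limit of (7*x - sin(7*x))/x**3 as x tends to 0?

Direct substitution gives 0/0.
Apply L'Hôpital: lim (7 - 7*cos(7*x))/(3*x^2), still 0/0.
Apply L'Hôpital: lim (49*sin(7*x))/(6*x), still 0/0.
After 3 applications of L'Hôpital's rule the quotient is (343*cos(7*x))/(6); substituting x = 0 gives 343/6.

343/6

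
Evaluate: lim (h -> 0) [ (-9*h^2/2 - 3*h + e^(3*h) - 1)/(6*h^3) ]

3/4

Direct substitution gives 0/0.
Apply L'Hôpital: lim (-9*h + 3*e^(3*h) - 3)/(18*h^2), still 0/0.
Apply L'Hôpital: lim (9*e^(3*h) - 9)/(36*h), still 0/0.
After 3 applications of L'Hôpital's rule the quotient is (27*e^(3*h))/(36); substituting h = 0 gives 3/4.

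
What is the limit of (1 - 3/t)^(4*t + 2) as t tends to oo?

Write it as [(1 - 3/t)^t]^(4) · (1 - 3/t)^(2). The bracketed term tends to e^(-3) and the second factor to 1, so the limit is e^(-12).

e^(-12)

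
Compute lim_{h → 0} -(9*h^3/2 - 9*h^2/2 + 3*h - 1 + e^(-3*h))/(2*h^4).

-27/16

Direct substitution gives 0/0.
Apply L'Hôpital: lim (27*h^2/2 - 9*h + 3 - 3*e^(-3*h))/(-8*h^3), still 0/0.
Apply L'Hôpital: lim (27*h - 9 + 9*e^(-3*h))/(-24*h^2), still 0/0.
Apply L'Hôpital: lim (27 - 27*e^(-3*h))/(-48*h), still 0/0.
After 4 applications of L'Hôpital's rule the quotient is (81*e^(-3*h))/(-48); substituting h = 0 gives -27/16.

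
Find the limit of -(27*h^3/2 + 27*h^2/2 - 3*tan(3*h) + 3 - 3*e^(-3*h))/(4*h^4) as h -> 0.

81/32

Substitution gives 0/0; apply L'Hôpital's rule 4 times.
After differentiating numerator and denominator 4 times the quotient is (1944*tan(3*h)/cos(3*h)^2 - 5832*tan(3*h)/cos(3*h)^4 - 243*e^(-3*h))/(-96); at h = 0 this is 81/32.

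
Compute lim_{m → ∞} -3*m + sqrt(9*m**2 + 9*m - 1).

3/2

An ∞ − ∞ form. Rationalising with the conjugate, the difference becomes (9m - 1) / (√(9*m^2 + 9*m - 1) + 3m).
For large m the denominator behaves like 2·3m, so the quotient tends to 9/6 = 3/2.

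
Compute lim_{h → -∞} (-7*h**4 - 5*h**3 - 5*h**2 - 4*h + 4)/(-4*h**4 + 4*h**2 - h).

Numerator and denominator both have degree 4.
Dividing every term by h^4, all lower-order terms vanish and the limit is the ratio of leading coefficients, -7/(-4) = 7/4.

7/4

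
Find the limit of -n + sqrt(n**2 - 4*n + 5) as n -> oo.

An ∞ − ∞ form. Rationalising with the conjugate, the difference becomes (-4n + 5) / (√(n^2 - 4*n + 5) + n).
For large n the denominator behaves like 2·n, so the quotient tends to -4/2 = -2.

-2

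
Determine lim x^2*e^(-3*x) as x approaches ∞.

0

Write as x^2/e^{3x}, an ∞/∞ form.
Exponential growth dominates any polynomial, so repeated L'Hôpital (or the standard result) gives 0.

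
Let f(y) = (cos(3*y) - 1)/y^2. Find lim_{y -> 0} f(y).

Direct substitution gives 0/0.
Apply L'Hôpital: lim (-3*sin(3*y))/(2*y), still 0/0.
After 2 applications of L'Hôpital's rule the quotient is (-9*cos(3*y))/(2); substituting y = 0 gives -9/2.

-9/2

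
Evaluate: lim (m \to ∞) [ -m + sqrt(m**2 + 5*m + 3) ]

An ∞ − ∞ form. Rationalising with the conjugate, the difference becomes (5m + 3) / (√(m^2 + 5*m + 3) + m).
For large m the denominator behaves like 2·m, so the quotient tends to 5/2 = 5/2.

5/2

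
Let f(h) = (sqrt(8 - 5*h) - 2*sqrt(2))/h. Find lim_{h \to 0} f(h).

-5*√(2)/8

Substitution gives 0/0. Multiply numerator and denominator by the conjugate √(8 - 5h) + √8.
The numerator becomes (8 - 5h) − 8 = -5h, so the expression simplifies to -5/(√(8 - 5h) + √8).
Letting h → 0 gives -5/(2√8) = -5*√(2)/8.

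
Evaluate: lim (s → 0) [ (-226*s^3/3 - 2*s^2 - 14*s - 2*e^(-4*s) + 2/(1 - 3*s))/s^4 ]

Substitution gives 0/0; apply L'Hôpital's rule 4 times.
After differentiating numerator and denominator 4 times the quotient is (-512*e^(-4*s) - 3888/(3*s - 1)^5)/(24); at s = 0 this is 422/3.

422/3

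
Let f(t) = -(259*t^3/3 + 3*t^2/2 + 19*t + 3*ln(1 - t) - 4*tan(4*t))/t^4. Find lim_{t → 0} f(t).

3/4

Substitution gives 0/0 (the numerator vanishes to order 4).
Expand each term to order t^4: the coefficient of t^4 in -4·tan(4t) is 0 and in 3·ln(1 - t) is -3/4.
Lower-order terms cancel with the polynomial part, so the numerator is (-3/4)·t^4 + o(t^4), and the limit is (-3/4)/(-1) = 3/4.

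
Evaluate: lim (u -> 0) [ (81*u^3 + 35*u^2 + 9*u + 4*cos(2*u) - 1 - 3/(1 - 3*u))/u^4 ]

Substitution gives 0/0; apply L'Hôpital's rule 4 times.
After differentiating numerator and denominator 4 times the quotient is (64*cos(2*u) + 5832/(3*u - 1)^5)/(24); at u = 0 this is -721/3.

-721/3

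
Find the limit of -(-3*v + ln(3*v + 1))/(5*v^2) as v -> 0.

Direct substitution gives 0/0.
Apply L'Hôpital: lim (-3 + 3/(3*v + 1))/(-10*v), still 0/0.
After 2 applications of L'Hôpital's rule the quotient is (-9/(3*v + 1)^2)/(-10); substituting v = 0 gives 9/10.

9/10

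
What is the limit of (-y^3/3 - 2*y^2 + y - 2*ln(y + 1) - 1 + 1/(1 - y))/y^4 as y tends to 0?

Substitution gives 0/0 (the numerator vanishes to order 4).
Expand each term to order y^4: the coefficient of y^4 in 1/(1 - y) is 1 and in -2·ln(1 + y) is 1/2.
Lower-order terms cancel with the polynomial part, so the numerator is (3/2)·y^4 + o(y^4), and the limit is (3/2)/(1) = 3/2.

3/2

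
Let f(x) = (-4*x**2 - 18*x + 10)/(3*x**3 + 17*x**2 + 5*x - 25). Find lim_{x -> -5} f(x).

Direct substitution gives 0/0, so factor. Both numerator and denominator have (x + 5) as a factor.
After cancelling, the expression reduces to (2 - 4*x)/(3*x^2 + 2*x - 5).
Substituting x = -5 gives 11/30.

11/30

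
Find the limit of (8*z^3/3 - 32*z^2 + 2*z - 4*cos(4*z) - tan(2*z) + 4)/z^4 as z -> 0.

-128/3

Substitution gives 0/0 (the numerator vanishes to order 4).
Expand each term to order z^4: the coefficient of z^4 in -4·cos(4z) is -128/3 and in −tan(2z) is 0.
Lower-order terms cancel with the polynomial part, so the numerator is (-128/3)·z^4 + o(z^4), and the limit is (-128/3)/(1) = -128/3.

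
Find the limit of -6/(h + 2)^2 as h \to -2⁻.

-∞

As h → -2⁻, (h + 2) → 0⁻, so (h + 2)^2 → 0⁺ and -6/(h + 2)^2 → -∞.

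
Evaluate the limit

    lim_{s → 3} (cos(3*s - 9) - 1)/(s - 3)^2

-9/2

Direct substitution gives 0/0.
Apply L'Hôpital: lim (-3*sin(3*s - 9))/(2*s - 6), still 0/0.
After 2 applications of L'Hôpital's rule the quotient is (-9*cos(3*s - 9))/(2); substituting s = 3 gives -9/2.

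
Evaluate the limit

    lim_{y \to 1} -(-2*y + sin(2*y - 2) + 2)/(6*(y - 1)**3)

Direct substitution gives 0/0.
Apply L'Hôpital: lim (2*cos(2*y - 2) - 2)/(-18*(y - 1)^2), still 0/0.
Apply L'Hôpital: lim (-4*sin(2*y - 2))/(36 - 36*y), still 0/0.
After 3 applications of L'Hôpital's rule the quotient is (-8*cos(2*y - 2))/(-36); substituting y = 1 gives 2/9.

2/9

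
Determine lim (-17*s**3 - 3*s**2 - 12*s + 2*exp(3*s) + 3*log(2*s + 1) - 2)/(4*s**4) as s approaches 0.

-21/16

Substitution gives 0/0; apply L'Hôpital's rule 4 times.
After differentiating numerator and denominator 4 times the quotient is (162*e^(3*s) - 288/(2*s + 1)^4)/(96); at s = 0 this is -21/16.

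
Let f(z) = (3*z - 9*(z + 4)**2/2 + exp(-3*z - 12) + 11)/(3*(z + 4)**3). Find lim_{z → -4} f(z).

Direct substitution gives 0/0.
Apply L'Hôpital: lim (-9*z - 3*e^(-3*z - 12) - 33)/(9*(z + 4)^2), still 0/0.
Apply L'Hôpital: lim (9*e^(-3*z - 12) - 9)/(18*z + 72), still 0/0.
After 3 applications of L'Hôpital's rule the quotient is (-27*e^(-3*z - 12))/(18); substituting z = -4 gives -3/2.

-3/2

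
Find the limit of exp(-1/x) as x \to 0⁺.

0

As x → 0⁺, -1/(x) → −∞, so e^(-1/(x)) → 0.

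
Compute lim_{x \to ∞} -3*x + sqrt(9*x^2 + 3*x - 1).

1/2

An ∞ − ∞ form. Rationalising with the conjugate, the difference becomes (3x - 1) / (√(9*x^2 + 3*x - 1) + 3x).
For large x the denominator behaves like 2·3x, so the quotient tends to 3/6 = 1/2.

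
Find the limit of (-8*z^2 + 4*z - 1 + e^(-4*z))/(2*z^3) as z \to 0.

-16/3

Direct substitution gives 0/0.
Apply L'Hôpital: lim (-16*z + 4 - 4*e^(-4*z))/(6*z^2), still 0/0.
Apply L'Hôpital: lim (-16 + 16*e^(-4*z))/(12*z), still 0/0.
After 3 applications of L'Hôpital's rule the quotient is (-64*e^(-4*z))/(12); substituting z = 0 gives -16/3.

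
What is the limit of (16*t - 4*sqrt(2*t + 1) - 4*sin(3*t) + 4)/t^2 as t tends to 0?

Substitution gives 0/0 (the numerator vanishes to order 2).
Expand each term to order t^2: the coefficient of t^2 in -4·√(1 + 2t) is 2 and in -4·sin(3t) is 0.
Lower-order terms cancel with the polynomial part, so the numerator is (2)·t^2 + o(t^2), and the limit is (2)/(1) = 2.

2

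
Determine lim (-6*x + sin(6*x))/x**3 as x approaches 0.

-36

Direct substitution gives 0/0.
Apply L'Hôpital: lim (6*cos(6*x) - 6)/(3*x^2), still 0/0.
Apply L'Hôpital: lim (-36*sin(6*x))/(6*x), still 0/0.
After 3 applications of L'Hôpital's rule the quotient is (-216*cos(6*x))/(6); substituting x = 0 gives -36.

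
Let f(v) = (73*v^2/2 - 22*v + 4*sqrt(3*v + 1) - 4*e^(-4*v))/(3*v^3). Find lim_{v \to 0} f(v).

593/36

Substitution gives 0/0 (the numerator vanishes to order 3).
Expand each term to order v^3: the coefficient of v^3 in -4·e^(-4v) is 128/3 and in 4·√(1 + 3v) is 27/4.
Lower-order terms cancel with the polynomial part, so the numerator is (593/12)·v^3 + o(v^3), and the limit is (593/12)/(3) = 593/36.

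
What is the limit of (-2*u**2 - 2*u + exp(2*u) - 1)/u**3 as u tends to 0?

4/3

Direct substitution gives 0/0.
Apply L'Hôpital: lim (-4*u + 2*e^(2*u) - 2)/(3*u^2), still 0/0.
Apply L'Hôpital: lim (4*e^(2*u) - 4)/(6*u), still 0/0.
After 3 applications of L'Hôpital's rule the quotient is (8*e^(2*u))/(6); substituting u = 0 gives 4/3.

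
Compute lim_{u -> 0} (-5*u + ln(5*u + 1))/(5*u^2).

-5/2

Direct substitution gives 0/0.
Apply L'Hôpital: lim (-5 + 5/(5*u + 1))/(10*u), still 0/0.
After 2 applications of L'Hôpital's rule the quotient is (-25/(5*u + 1)^2)/(10); substituting u = 0 gives -5/2.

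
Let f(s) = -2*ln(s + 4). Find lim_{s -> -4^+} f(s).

As s → -4⁺, s + 4 → 0⁺ and ln(s + 4) → −∞.
Multiplying by -2 gives ∞.

∞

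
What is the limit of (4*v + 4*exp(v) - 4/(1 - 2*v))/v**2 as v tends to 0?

Substitution gives 0/0 (the numerator vanishes to order 2).
Expand each term to order v^2: the coefficient of v^2 in -4·1/(1 - 2v) is -16 and in 4·e^(v) is 2.
Lower-order terms cancel with the polynomial part, so the numerator is (-14)·v^2 + o(v^2), and the limit is (-14)/(1) = -14.

-14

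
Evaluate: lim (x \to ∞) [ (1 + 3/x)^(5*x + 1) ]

The base → 1 and the exponent → ∞: a 1^∞ form.
Take logarithms: (5x + 1)·ln(1 + 3/x). Since ln(1+u) ~ u for small u, this behaves like (5x)·(3/x) → 15.
So the limit is e^(15).

e^(15)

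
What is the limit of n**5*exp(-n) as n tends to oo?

Write as n^5/e^{1n}, an ∞/∞ form.
Exponential growth dominates any polynomial, so repeated L'Hôpital (or the standard result) gives 0.

0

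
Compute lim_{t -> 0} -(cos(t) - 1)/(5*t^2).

1/10

Direct substitution gives 0/0.
Apply L'Hôpital: lim (-sin(t))/(-10*t), still 0/0.
After 2 applications of L'Hôpital's rule the quotient is (-cos(t))/(-10); substituting t = 0 gives 1/10.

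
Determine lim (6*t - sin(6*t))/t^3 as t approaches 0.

Direct substitution gives 0/0.
Apply L'Hôpital: lim (6 - 6*cos(6*t))/(3*t^2), still 0/0.
Apply L'Hôpital: lim (36*sin(6*t))/(6*t), still 0/0.
After 3 applications of L'Hôpital's rule the quotient is (216*cos(6*t))/(6); substituting t = 0 gives 36.

36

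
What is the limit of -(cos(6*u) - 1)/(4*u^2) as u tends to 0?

9/2

Direct substitution gives 0/0.
Apply L'Hôpital: lim (-6*sin(6*u))/(-8*u), still 0/0.
After 2 applications of L'Hôpital's rule the quotient is (-36*cos(6*u))/(-8); substituting u = 0 gives 9/2.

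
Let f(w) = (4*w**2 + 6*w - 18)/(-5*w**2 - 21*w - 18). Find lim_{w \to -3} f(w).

-2

Direct substitution gives 0/0, so factor. Both numerator and denominator have (w + 3) as a factor.
After cancelling, the expression reduces to (4*w - 6)/(-5*w - 6).
Substituting w = -3 gives -2.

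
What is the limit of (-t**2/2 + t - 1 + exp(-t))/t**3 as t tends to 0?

Direct substitution gives 0/0.
Apply L'Hôpital: lim (-t + 1 - e^(-t))/(3*t^2), still 0/0.
Apply L'Hôpital: lim (-1 + e^(-t))/(6*t), still 0/0.
After 3 applications of L'Hôpital's rule the quotient is (-e^(-t))/(6); substituting t = 0 gives -1/6.

-1/6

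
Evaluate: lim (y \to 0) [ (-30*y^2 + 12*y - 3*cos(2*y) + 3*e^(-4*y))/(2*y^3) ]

Substitution gives 0/0 (the numerator vanishes to order 3).
Expand each term to order y^3: the coefficient of y^3 in 3·e^(-4y) is -32 and in -3·cos(2y) is 0.
Lower-order terms cancel with the polynomial part, so the numerator is (-32)·y^3 + o(y^3), and the limit is (-32)/(2) = -16.

-16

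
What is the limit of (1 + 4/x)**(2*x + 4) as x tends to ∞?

e^(8)

The base → 1 and the exponent → ∞: a 1^∞ form.
Take logarithms: (2x + 4)·ln(1 + 4/x). Since ln(1+u) ~ u for small u, this behaves like (2x)·(4/x) → 8.
So the limit is e^(8).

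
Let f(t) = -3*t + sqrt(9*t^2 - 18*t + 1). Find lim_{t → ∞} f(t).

An ∞ − ∞ form. Rationalising with the conjugate, the difference becomes (-18t + 1) / (√(9*t^2 - 18*t + 1) + 3t).
For large t the denominator behaves like 2·3t, so the quotient tends to -18/6 = -3.

-3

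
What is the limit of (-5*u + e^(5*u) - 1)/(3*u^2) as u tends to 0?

25/6

Direct substitution gives 0/0.
Apply L'Hôpital: lim (5*e^(5*u) - 5)/(6*u), still 0/0.
After 2 applications of L'Hôpital's rule the quotient is (25*e^(5*u))/(6); substituting u = 0 gives 25/6.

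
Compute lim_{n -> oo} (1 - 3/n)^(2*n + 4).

e^(-6)

Write it as [(1 - 3/n)^n]^(2) · (1 - 3/n)^(4). The bracketed term tends to e^(-3) and the second factor to 1, so the limit is e^(-6).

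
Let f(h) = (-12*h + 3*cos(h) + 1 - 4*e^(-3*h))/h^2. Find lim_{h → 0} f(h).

Substitution gives 0/0; apply L'Hôpital's rule 2 times.
After differentiating numerator and denominator 2 times the quotient is (-3*cos(h) - 36*e^(-3*h))/(2); at h = 0 this is -39/2.

-39/2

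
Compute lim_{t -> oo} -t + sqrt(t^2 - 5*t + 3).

-5/2

This has the form ∞ − ∞. Multiply and divide by the conjugate √(t^2 - 5*t + 3) + t.
That gives (-5t + 3) / (√(t^2 - 5*t + 3) + t).
Divide numerator and denominator by t: the limit is -5/(2·1) = -5/2.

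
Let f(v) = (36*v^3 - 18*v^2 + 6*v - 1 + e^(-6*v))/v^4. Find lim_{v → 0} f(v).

Direct substitution gives 0/0.
Apply L'Hôpital: lim (108*v^2 - 36*v + 6 - 6*e^(-6*v))/(4*v^3), still 0/0.
Apply L'Hôpital: lim (216*v - 36 + 36*e^(-6*v))/(12*v^2), still 0/0.
Apply L'Hôpital: lim (216 - 216*e^(-6*v))/(24*v), still 0/0.
After 4 applications of L'Hôpital's rule the quotient is (1296*e^(-6*v))/(24); substituting v = 0 gives 54.

54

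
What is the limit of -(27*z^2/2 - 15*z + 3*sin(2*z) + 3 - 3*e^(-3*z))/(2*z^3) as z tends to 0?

Substitution gives 0/0 (the numerator vanishes to order 3).
Expand each term to order z^3: the coefficient of z^3 in 3·sin(2z) is -4 and in -3·e^(-3z) is 27/2.
Lower-order terms cancel with the polynomial part, so the numerator is (19/2)·z^3 + o(z^3), and the limit is (19/2)/(-2) = -19/4.

-19/4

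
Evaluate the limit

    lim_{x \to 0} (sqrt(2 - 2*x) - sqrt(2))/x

-√(2)/2

Substitution gives 0/0. Multiply numerator and denominator by the conjugate √(2 - 2x) + √2.
The numerator becomes (2 - 2x) − 2 = -2x, so the expression simplifies to -2/(√(2 - 2x) + √2).
Letting x → 0 gives -2/(2√2) = -√(2)/2.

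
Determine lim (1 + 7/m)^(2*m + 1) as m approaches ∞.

Write it as [(1 + 7/m)^m]^(2) · (1 + 7/m)^(1). The bracketed term tends to e^(7) and the second factor to 1, so the limit is e^(14).

e^(14)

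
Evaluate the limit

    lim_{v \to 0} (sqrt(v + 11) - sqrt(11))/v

√(11)/22

A 0/0 form; rationalise with √(11 + v) + √11. This collapses the numerator to v, leaving 1/(√(11 + v) + √11) → 1/(2√11) = √(11)/22.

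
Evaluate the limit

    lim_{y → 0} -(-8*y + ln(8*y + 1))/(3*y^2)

Direct substitution gives 0/0.
Apply L'Hôpital: lim (-8 + 8/(8*y + 1))/(-6*y), still 0/0.
After 2 applications of L'Hôpital's rule the quotient is (-64/(8*y + 1)^2)/(-6); substituting y = 0 gives 32/3.

32/3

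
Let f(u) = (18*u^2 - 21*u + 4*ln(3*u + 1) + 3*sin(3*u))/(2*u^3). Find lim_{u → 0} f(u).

Substitution gives 0/0; apply L'Hôpital's rule 3 times.
After differentiating numerator and denominator 3 times the quotient is (-81*cos(3*u) + 216/(3*u + 1)^3)/(12); at u = 0 this is 45/4.

45/4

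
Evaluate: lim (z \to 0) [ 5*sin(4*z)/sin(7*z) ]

Substitution gives 0/0.
Divide numerator and denominator by z: sin(4z)/z → 4 and sin(7z)/z → 7, so the limit is 5·4/7 = 20/7.

20/7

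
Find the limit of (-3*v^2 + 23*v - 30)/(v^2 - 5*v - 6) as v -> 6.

Since v = 6 makes numerator and denominator zero, (v - 6) divides both.
Cancelling it gives (5 - 3*v)/(v + 1); now plug in v = 6 to get -13/7.

-13/7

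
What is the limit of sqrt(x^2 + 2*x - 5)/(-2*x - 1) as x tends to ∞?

For large |x|, √(x^2 + 2*x - 5) ≈ √1·|x| and the denominator ≈ -2x.
Since x → +∞, |x| = x, giving √1/(-2) = -1/2.

-1/2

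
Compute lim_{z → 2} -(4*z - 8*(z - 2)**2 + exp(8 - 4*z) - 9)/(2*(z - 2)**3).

Direct substitution gives 0/0.
Apply L'Hôpital: lim (-16*z - 4*e^(8 - 4*z) + 36)/(-6*(z - 2)^2), still 0/0.
Apply L'Hôpital: lim (16*e^(8 - 4*z) - 16)/(24 - 12*z), still 0/0.
After 3 applications of L'Hôpital's rule the quotient is (-64*e^(8 - 4*z))/(-12); substituting z = 2 gives 16/3.

16/3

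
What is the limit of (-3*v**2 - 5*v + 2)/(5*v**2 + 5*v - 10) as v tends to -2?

-7/15

Since v = -2 makes numerator and denominator zero, (v + 2) divides both.
Cancelling it gives (1 - 3*v)/(5*v - 5); now plug in v = -2 to get -7/15.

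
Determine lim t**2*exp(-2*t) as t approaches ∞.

0

Write as t^2/e^{2t}, an ∞/∞ form.
Exponential growth dominates any polynomial, so repeated L'Hôpital (or the standard result) gives 0.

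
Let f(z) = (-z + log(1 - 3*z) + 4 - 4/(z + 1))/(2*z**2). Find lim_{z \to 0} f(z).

Substitution gives 0/0 (the numerator vanishes to order 2).
Expand each term to order z^2: the coefficient of z^2 in -4·1/(1 + z) is -4 and in ln(1 - 3z) is -9/2.
Lower-order terms cancel with the polynomial part, so the numerator is (-17/2)·z^2 + o(z^2), and the limit is (-17/2)/(2) = -17/4.

-17/4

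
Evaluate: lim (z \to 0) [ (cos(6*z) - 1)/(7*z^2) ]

-18/7

Direct substitution gives 0/0.
Apply L'Hôpital: lim (-6*sin(6*z))/(14*z), still 0/0.
After 2 applications of L'Hôpital's rule the quotient is (-36*cos(6*z))/(14); substituting z = 0 gives -18/7.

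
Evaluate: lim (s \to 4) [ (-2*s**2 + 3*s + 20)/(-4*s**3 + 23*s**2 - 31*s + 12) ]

At s = 4 both the top and bottom vanish — a removable singularity. Factoring out (s - 4) from each leaves (-2*s - 5)/(-4*s^2 + 7*s - 3), which at s = 4 equals 1/3.

1/3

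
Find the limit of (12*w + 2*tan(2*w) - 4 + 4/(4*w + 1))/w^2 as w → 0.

Substitution gives 0/0 (the numerator vanishes to order 2).
Expand each term to order w^2: the coefficient of w^2 in 2·tan(2w) is 0 and in 4·1/(1 + 4w) is 64.
Lower-order terms cancel with the polynomial part, so the numerator is (64)·w^2 + o(w^2), and the limit is (64)/(1) = 64.

64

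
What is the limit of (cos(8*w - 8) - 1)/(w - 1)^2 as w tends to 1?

-32

Direct substitution gives 0/0.
Apply L'Hôpital: lim (-8*sin(8*w - 8))/(2*w - 2), still 0/0.
After 2 applications of L'Hôpital's rule the quotient is (-64*cos(8*w - 8))/(2); substituting w = 1 gives -32.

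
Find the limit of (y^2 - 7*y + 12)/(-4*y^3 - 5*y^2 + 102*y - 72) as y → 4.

-1/130

At y = 4 both the top and bottom vanish — a removable singularity. Factoring out (y - 4) from each leaves (y - 3)/(-4*y^2 - 21*y + 18), which at y = 4 equals -1/130.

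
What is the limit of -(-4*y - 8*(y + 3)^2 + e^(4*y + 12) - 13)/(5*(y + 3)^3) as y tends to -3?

-32/15

Direct substitution gives 0/0.
Apply L'Hôpital: lim (-16*y + 4*e^(4*y + 12) - 52)/(-15*(y + 3)^2), still 0/0.
Apply L'Hôpital: lim (16*e^(4*y + 12) - 16)/(-30*y - 90), still 0/0.
After 3 applications of L'Hôpital's rule the quotient is (64*e^(4*y + 12))/(-30); substituting y = -3 gives -32/15.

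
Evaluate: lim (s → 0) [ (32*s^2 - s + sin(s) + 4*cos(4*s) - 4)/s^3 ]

Substitution gives 0/0; apply L'Hôpital's rule 3 times.
After differentiating numerator and denominator 3 times the quotient is (256*sin(4*s) - cos(s))/(6); at s = 0 this is -1/6.

-1/6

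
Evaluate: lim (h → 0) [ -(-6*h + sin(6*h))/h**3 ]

Direct substitution gives 0/0.
Apply L'Hôpital: lim (6*cos(6*h) - 6)/(-3*h^2), still 0/0.
Apply L'Hôpital: lim (-36*sin(6*h))/(-6*h), still 0/0.
After 3 applications of L'Hôpital's rule the quotient is (-216*cos(6*h))/(-6); substituting h = 0 gives 36.

36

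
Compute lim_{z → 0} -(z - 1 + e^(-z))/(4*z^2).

-1/8

Direct substitution gives 0/0.
Apply L'Hôpital: lim (1 - e^(-z))/(-8*z), still 0/0.
After 2 applications of L'Hôpital's rule the quotient is (e^(-z))/(-8); substituting z = 0 gives -1/8.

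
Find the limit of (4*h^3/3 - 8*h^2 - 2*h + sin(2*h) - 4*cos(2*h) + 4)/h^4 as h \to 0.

Substitution gives 0/0; apply L'Hôpital's rule 4 times.
After differentiating numerator and denominator 4 times the quotient is (16*sin(2*h) - 64*cos(2*h))/(24); at h = 0 this is -8/3.

-8/3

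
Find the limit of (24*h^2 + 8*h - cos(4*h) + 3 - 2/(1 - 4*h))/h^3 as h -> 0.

Substitution gives 0/0; apply L'Hôpital's rule 3 times.
After differentiating numerator and denominator 3 times the quotient is (-64*sin(4*h) - 768/(4*h - 1)^4)/(6); at h = 0 this is -128.

-128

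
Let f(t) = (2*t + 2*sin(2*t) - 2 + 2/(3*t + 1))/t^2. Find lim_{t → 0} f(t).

Substitution gives 0/0; apply L'Hôpital's rule 2 times.
After differentiating numerator and denominator 2 times the quotient is (-8*sin(2*t) + 36/(3*t + 1)^3)/(2); at t = 0 this is 18.

18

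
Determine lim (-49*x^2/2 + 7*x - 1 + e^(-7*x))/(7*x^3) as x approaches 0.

-49/6

Direct substitution gives 0/0.
Apply L'Hôpital: lim (-49*x + 7 - 7*e^(-7*x))/(21*x^2), still 0/0.
Apply L'Hôpital: lim (-49 + 49*e^(-7*x))/(42*x), still 0/0.
After 3 applications of L'Hôpital's rule the quotient is (-343*e^(-7*x))/(42); substituting x = 0 gives -49/6.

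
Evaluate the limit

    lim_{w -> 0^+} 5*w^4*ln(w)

This is a 0·(−∞) form. Rewrite as 5·ln(w) / w^(−4) and apply L'Hôpital:
the derivative quotient is 5·(1/w) / (−4·w^(−5)) = (-5/4)·w^4 → 0.

0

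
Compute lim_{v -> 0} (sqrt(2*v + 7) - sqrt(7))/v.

A 0/0 form; rationalise with √(7 + 2v) + √7. This collapses the numerator to 2v, leaving 2/(√(7 + 2v) + √7) → 2/(2√7) = √(7)/7.

√(7)/7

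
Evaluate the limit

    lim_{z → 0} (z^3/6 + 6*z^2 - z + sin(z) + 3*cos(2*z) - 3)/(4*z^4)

Substitution gives 0/0; apply L'Hôpital's rule 4 times.
After differentiating numerator and denominator 4 times the quotient is (sin(z) + 48*cos(2*z))/(96); at z = 0 this is 1/2.

1/2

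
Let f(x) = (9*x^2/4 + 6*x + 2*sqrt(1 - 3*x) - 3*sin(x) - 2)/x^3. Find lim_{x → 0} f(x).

Substitution gives 0/0 (the numerator vanishes to order 3).
Expand each term to order x^3: the coefficient of x^3 in 2·√(1 - 3x) is -27/8 and in -3·sin(x) is 1/2.
Lower-order terms cancel with the polynomial part, so the numerator is (-23/8)·x^3 + o(x^3), and the limit is (-23/8)/(1) = -23/8.

-23/8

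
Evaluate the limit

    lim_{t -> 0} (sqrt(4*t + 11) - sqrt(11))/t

A 0/0 form; rationalise with √(11 + 4t) + √11. This collapses the numerator to 4t, leaving 4/(√(11 + 4t) + √11) → 4/(2√11) = 2*√(11)/11.

2*√(11)/11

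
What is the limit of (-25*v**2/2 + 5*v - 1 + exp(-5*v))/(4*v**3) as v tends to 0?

-125/24

Direct substitution gives 0/0.
Apply L'Hôpital: lim (-25*v + 5 - 5*e^(-5*v))/(12*v^2), still 0/0.
Apply L'Hôpital: lim (-25 + 25*e^(-5*v))/(24*v), still 0/0.
After 3 applications of L'Hôpital's rule the quotient is (-125*e^(-5*v))/(24); substituting v = 0 gives -125/24.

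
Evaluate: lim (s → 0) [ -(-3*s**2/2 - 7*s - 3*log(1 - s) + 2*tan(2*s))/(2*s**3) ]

-19/6

Substitution gives 0/0; apply L'Hôpital's rule 3 times.
After differentiating numerator and denominator 3 times the quotient is (2*(16*(s - 1)^3*(3*tan(2*s)^2 + 1)/cos(2*s)^2 - 3)/(s - 1)^3)/(-12); at s = 0 this is -19/6.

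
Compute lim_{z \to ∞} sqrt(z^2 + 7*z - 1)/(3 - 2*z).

-1/2

For large |z|, √(z^2 + 7*z - 1) ≈ √1·|z| and the denominator ≈ -2z.
Since z → +∞, |z| = z, giving √1/(-2) = -1/2.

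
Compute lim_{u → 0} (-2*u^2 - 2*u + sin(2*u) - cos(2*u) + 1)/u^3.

-4/3

Substitution gives 0/0; apply L'Hôpital's rule 3 times.
After differentiating numerator and denominator 3 times the quotient is (-8*sqrt(2)*sin(2*u + pi/4))/(6); at u = 0 this is -4/3.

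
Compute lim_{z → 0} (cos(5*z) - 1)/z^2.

Direct substitution gives 0/0.
Apply L'Hôpital: lim (-5*sin(5*z))/(2*z), still 0/0.
After 2 applications of L'Hôpital's rule the quotient is (-25*cos(5*z))/(2); substituting z = 0 gives -25/2.

-25/2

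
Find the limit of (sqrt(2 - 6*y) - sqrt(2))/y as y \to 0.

Substitution gives 0/0. Multiply numerator and denominator by the conjugate √(2 - 6y) + √2.
The numerator becomes (2 - 6y) − 2 = -6y, so the expression simplifies to -6/(√(2 - 6y) + √2).
Letting y → 0 gives -6/(2√2) = -3*√(2)/2.

-3*√(2)/2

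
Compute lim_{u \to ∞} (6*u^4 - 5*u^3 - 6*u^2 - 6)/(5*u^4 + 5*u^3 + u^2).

Numerator and denominator both have degree 4.
Dividing every term by u^4, all lower-order terms vanish and the limit is the ratio of leading coefficients, 6/(5) = 6/5.

6/5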